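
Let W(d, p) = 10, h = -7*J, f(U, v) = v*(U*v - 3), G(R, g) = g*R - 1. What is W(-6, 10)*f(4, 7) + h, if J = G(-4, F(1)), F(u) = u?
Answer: 1785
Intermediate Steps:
G(R, g) = -1 + R*g (G(R, g) = R*g - 1 = -1 + R*g)
J = -5 (J = -1 - 4*1 = -1 - 4 = -5)
f(U, v) = v*(-3 + U*v)
h = 35 (h = -7*(-5) = 35)
W(-6, 10)*f(4, 7) + h = 10*(7*(-3 + 4*7)) + 35 = 10*(7*(-3 + 28)) + 35 = 10*(7*25) + 35 = 10*175 + 35 = 1750 + 35 = 1785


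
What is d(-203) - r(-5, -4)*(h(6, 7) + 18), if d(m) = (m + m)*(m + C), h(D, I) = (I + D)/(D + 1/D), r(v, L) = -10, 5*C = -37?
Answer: 15840344/185 ≈ 85624.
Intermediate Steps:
C = -37/5 (C = (1/5)*(-37) = -37/5 ≈ -7.4000)
h(D, I) = (D + I)/(D + 1/D)
d(m) = 2*m*(-37/5 + m) (d(m) = (m + m)*(m - 37/5) = (2*m)*(-37/5 + m) = 2*m*(-37/5 + m))
d(-203) - r(-5, -4)*(h(6, 7) + 18) = (2/5)*(-203)*(-37 + 5*(-203)) - (-10)*(6*(6 + 7)/(1 + 6**2) + 18) = (2/5)*(-203)*(-37 - 1015) - (-10)*(6*13/(1 + 36) + 18) = (2/5)*(-203)*(-1052) - (-10)*(6*13/37 + 18) = 427112/5 - (-10)*(6*(1/37)*13 + 18) = 427112/5 - (-10)*(78/37 + 18) = 427112/5 - (-10)*744/37 = 427112/5 - 1*(-7440/37) = 427112/5 + 7440/37 = 15840344/185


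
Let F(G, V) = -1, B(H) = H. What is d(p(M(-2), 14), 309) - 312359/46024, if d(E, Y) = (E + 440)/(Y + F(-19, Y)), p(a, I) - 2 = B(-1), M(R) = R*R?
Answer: -246461/46024 ≈ -5.3551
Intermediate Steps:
M(R) = R**2
p(a, I) = 1 (p(a, I) = 2 - 1 = 1)
d(E, Y) = (440 + E)/(-1 + Y) (d(E, Y) = (E + 440)/(Y - 1) = (440 + E)/(-1 + Y))
d(p(M(-2), 14), 309) - 312359/46024 = (440 + 1)/(-1 + 309) - 312359/46024 = 441/308 - 312359*1/46024 = (1/308)*441 - 312359/46024 = 63/44 - 312359/46024 = -246461/46024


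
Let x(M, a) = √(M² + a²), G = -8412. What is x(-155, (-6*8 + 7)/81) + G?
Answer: -8412 + √157629706/81 ≈ -8257.0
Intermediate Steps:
x(-155, (-6*8 + 7)/81) + G = √((-155)² + ((-6*8 + 7)/81)²) - 8412 = √(24025 + ((-48 + 7)*(1/81))²) - 8412 = √(24025 + (-41*1/81)²) - 8412 = √(24025 + (-41/81)²) - 8412 = √(24025 + 1681/6561) - 8412 = √(157629706/6561) - 8412 = √157629706/81 - 8412 = -8412 + √157629706/81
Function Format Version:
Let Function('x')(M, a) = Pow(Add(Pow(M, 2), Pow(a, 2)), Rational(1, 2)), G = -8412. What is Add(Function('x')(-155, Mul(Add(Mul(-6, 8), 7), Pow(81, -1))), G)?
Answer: Add(-8412, Mul(Rational(1, 81), Pow(157629706, Rational(1, 2)))) ≈ -8257.0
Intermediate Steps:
Add(Function('x')(-155, Mul(Add(Mul(-6, 8), 7), Pow(81, -1))), G) = Add(Pow(Add(Pow(-155, 2), Pow(Mul(Add(Mul(-6, 8), 7), Pow(81, -1)), 2)), Rational(1, 2)), -8412) = Add(Pow(Add(24025, Pow(Mul(Add(-48, 7), Rational(1, 81)), 2)), Rational(1, 2)), -8412) = Add(Pow(Add(24025, Pow(Mul(-41, Rational(1, 81)), 2)), Rational(1, 2)), -8412) = Add(Pow(Add(24025, Pow(Rational(-41, 81), 2)), Rational(1, 2)), -8412) = Add(Pow(Add(24025, Rational(1681, 6561)), Rational(1, 2)), -8412) = Add(Pow(Rational(157629706, 6561), Rational(1, 2)), -8412) = Add(Mul(Rational(1, 81), Pow(157629706, Rational(1, 2))), -8412) = Add(-8412, Mul(Rational(1, 81), Pow(157629706, Rational(1, 2))))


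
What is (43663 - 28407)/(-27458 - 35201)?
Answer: -15256/62659 ≈ -0.24348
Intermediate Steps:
(43663 - 28407)/(-27458 - 35201) = 15256/(-62659) = 15256*(-1/62659) = -15256/62659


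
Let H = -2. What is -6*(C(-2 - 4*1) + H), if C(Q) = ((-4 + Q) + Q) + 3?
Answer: 90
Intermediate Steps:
C(Q) = -1 + 2*Q (C(Q) = (-4 + 2*Q) + 3 = -1 + 2*Q)
-6*(C(-2 - 4*1) + H) = -6*((-1 + 2*(-2 - 4*1)) - 2) = -6*((-1 + 2*(-2 - 4)) - 2) = -6*((-1 + 2*(-6)) - 2) = -6*((-1 - 12) - 2) = -6*(-13 - 2) = -6*(-15) = -1*(-90) = 90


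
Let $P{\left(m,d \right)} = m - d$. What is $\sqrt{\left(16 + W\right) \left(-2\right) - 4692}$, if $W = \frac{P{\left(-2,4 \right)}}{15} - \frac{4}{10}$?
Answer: $\frac{2 i \sqrt{29515}}{5} \approx 68.72 i$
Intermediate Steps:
$W = - \frac{4}{5}$ ($W = \frac{-2 - 4}{15} - \frac{4}{10} = \left(-2 - 4\right) \frac{1}{15} - \frac{2}{5} = \left(-6\right) \frac{1}{15} - \frac{2}{5} = - \frac{2}{5} - \frac{2}{5} = - \frac{4}{5} \approx -0.8$)
$\sqrt{\left(16 + W\right) \left(-2\right) - 4692} = \sqrt{\left(16 - \frac{4}{5}\right) \left(-2\right) - 4692} = \sqrt{\frac{76}{5} \left(-2\right) - 4692} = \sqrt{- \frac{152}{5} - 4692} = \sqrt{- \frac{23612}{5}} = \frac{2 i \sqrt{29515}}{5}$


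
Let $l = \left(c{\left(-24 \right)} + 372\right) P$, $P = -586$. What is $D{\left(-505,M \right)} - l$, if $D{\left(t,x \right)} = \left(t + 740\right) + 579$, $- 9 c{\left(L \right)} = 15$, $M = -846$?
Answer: $\frac{653488}{3} \approx 2.1783 \cdot 10^{5}$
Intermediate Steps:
$c{\left(L \right)} = - \frac{5}{3}$ ($c{\left(L \right)} = \left(- \frac{1}{9}\right) 15 = - \frac{5}{3}$)
$D{\left(t,x \right)} = 1319 + t$ ($D{\left(t,x \right)} = \left(740 + t\right) + 579 = 1319 + t$)
$l = - \frac{651046}{3}$ ($l = \left(- \frac{5}{3} + 372\right) \left(-586\right) = \frac{1111}{3} \left(-586\right) = - \frac{651046}{3} \approx -2.1702 \cdot 10^{5}$)
$D{\left(-505,M \right)} - l = \left(1319 - 505\right) - - \frac{651046}{3} = 814 + \frac{651046}{3} = \frac{653488}{3}$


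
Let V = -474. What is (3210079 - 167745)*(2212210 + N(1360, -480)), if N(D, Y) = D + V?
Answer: 6732977206064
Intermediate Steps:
N(D, Y) = -474 + D (N(D, Y) = D - 474 = -474 + D)
(3210079 - 167745)*(2212210 + N(1360, -480)) = (3210079 - 167745)*(2212210 + (-474 + 1360)) = 3042334*(2212210 + 886) = 3042334*2213096 = 6732977206064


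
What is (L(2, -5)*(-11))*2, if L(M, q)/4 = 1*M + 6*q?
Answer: 2464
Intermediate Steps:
L(M, q) = 4*M + 24*q (L(M, q) = 4*(1*M + 6*q) = 4*(M + 6*q) = 4*M + 24*q)
(L(2, -5)*(-11))*2 = ((4*2 + 24*(-5))*(-11))*2 = ((8 - 120)*(-11))*2 = -112*(-11)*2 = 1232*2 = 2464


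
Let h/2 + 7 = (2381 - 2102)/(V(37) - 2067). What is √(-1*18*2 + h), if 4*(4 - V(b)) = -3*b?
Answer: I*√3331964762/8141 ≈ 7.0904*I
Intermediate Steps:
V(b) = 4 + 3*b/4 (V(b) = 4 - (-3)*b/4 = 4 + 3*b/4)
h = -116206/8141 (h = -14 + 2*((2381 - 2102)/((4 + (¾)*37) - 2067)) = -14 + 2*(279/((4 + 111/4) - 2067)) = -14 + 2*(279/(127/4 - 2067)) = -14 + 2*(279/(-8141/4)) = -14 + 2*(279*(-4/8141)) = -14 + 2*(-1116/8141) = -14 - 2232/8141 = -116206/8141 ≈ -14.274)
√(-1*18*2 + h) = √(-1*18*2 - 116206/8141) = √(-18*2 - 116206/8141) = √(-36 - 116206/8141) = √(-409282/8141) = I*√3331964762/8141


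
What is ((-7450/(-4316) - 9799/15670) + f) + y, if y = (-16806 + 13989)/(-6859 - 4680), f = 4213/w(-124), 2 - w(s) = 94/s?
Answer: 25503159114899528/16681101665085 ≈ 1528.9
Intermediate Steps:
w(s) = 2 - 94/s
f = 261206/171 (f = 4213/(2 - 94/(-124)) = 4213/(2 - 94*(-1/124)) = 4213/(2 + 47/62) = 4213/(171/62) = 4213*(62/171) = 261206/171 ≈ 1527.5)
y = 2817/11539 (y = -2817/(-11539) = -2817*(-1/11539) = 2817/11539 ≈ 0.24413)
((-7450/(-4316) - 9799/15670) + f) + y = ((-7450/(-4316) - 9799/15670) + 261206/171) + 2817/11539 = ((-7450*(-1/4316) - 9799*1/15670) + 261206/171) + 2817/11539 = ((3725/2158 - 9799/15670) + 261206/171) + 2817/11539 = (9306127/8453965 + 261206/171) + 2817/11539 = 2209817729507/1445628015 + 2817/11539 = 25503159114899528/16681101665085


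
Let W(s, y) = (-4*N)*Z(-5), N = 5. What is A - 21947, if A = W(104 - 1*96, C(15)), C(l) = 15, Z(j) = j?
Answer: -21847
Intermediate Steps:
W(s, y) = 100 (W(s, y) = -4*5*(-5) = -20*(-5) = 100)
A = 100
A - 21947 = 100 - 21947 = -21847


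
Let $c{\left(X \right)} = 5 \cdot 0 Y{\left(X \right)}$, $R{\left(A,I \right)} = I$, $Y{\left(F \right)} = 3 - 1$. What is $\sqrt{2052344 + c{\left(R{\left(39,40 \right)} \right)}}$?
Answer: $2 \sqrt{513086} \approx 1432.6$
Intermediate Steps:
$Y{\left(F \right)} = 2$
$c{\left(X \right)} = 0$ ($c{\left(X \right)} = 5 \cdot 0 \cdot 2 = 0 \cdot 2 = 0$)
$\sqrt{2052344 + c{\left(R{\left(39,40 \right)} \right)}} = \sqrt{2052344 + 0} = \sqrt{2052344} = 2 \sqrt{513086}$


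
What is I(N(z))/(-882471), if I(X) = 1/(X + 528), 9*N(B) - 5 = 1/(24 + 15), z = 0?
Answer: -117/54573183268 ≈ -2.1439e-9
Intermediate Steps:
N(B) = 196/351 (N(B) = 5/9 + 1/(9*(24 + 15)) = 5/9 + (⅑)/39 = 5/9 + (⅑)*(1/39) = 5/9 + 1/351 = 196/351)
I(X) = 1/(528 + X)
I(N(z))/(-882471) = 1/((528 + 196/351)*(-882471)) = -1/882471/(185524/351) = (351/185524)*(-1/882471) = -117/54573183268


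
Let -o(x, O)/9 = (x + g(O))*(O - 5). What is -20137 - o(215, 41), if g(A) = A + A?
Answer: 76091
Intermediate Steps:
g(A) = 2*A
o(x, O) = -9*(-5 + O)*(x + 2*O) (o(x, O) = -9*(x + 2*O)*(O - 5) = -9*(x + 2*O)*(-5 + O) = -9*(-5 + O)*(x + 2*O))
-20137 - o(215, 41) = -20137 - (-18*41² + 45*215 + 90*41 - 9*41*215) = -20137 - (-18*1681 + 9675 + 3690 - 79335) = -20137 - (-30258 + 9675 + 3690 - 79335) = -20137 - 1*(-96228) = -20137 + 96228 = 76091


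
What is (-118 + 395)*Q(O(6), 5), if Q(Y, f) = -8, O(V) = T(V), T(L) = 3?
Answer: -2216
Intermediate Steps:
O(V) = 3
(-118 + 395)*Q(O(6), 5) = (-118 + 395)*(-8) = 277*(-8) = -2216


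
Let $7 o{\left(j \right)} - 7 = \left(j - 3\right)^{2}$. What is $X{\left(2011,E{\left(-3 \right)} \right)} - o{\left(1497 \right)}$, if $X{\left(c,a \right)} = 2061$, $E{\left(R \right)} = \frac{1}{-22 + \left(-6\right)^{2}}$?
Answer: $- \frac{2217616}{7} \approx -3.168 \cdot 10^{5}$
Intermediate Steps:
$E{\left(R \right)} = \frac{1}{14}$ ($E{\left(R \right)} = \frac{1}{-22 + 36} = \frac{1}{14}$)
$o{\left(j \right)} = 1 + \frac{\left(-3 + j\right)^{2}}{7}$ ($o{\left(j \right)} = 1 + \frac{\left(j - 3\right)^{2}}{7} = 1 + \frac{\left(-3 + j\right)^{2}}{7}$)
$X{\left(2011,E{\left(-3 \right)} \right)} - o{\left(1497 \right)} = 2061 - \left(1 + \frac{\left(-3 + 1497\right)^{2}}{7}\right) = 2061 - \left(1 + \frac{1494^{2}}{7}\right) = 2061 - \left(1 + \frac{1}{7} \cdot 2232036\right) = 2061 - \left(1 + \frac{2232036}{7}\right) = 2061 - \frac{2232043}{7} = - \frac{2217616}{7}$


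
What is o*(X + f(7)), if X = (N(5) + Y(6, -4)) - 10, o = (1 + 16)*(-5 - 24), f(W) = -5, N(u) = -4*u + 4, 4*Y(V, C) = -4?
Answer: 15776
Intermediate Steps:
Y(V, C) = -1 (Y(V, C) = (¼)*(-4) = -1)
N(u) = 4 - 4*u
o = -493 (o = 17*(-29) = -493)
X = -27 (X = ((4 - 4*5) - 1) - 10 = ((4 - 20) - 1) - 10 = (-16 - 1) - 10 = -17 - 10 = -27)
o*(X + f(7)) = -493*(-27 - 5) = -493*(-32) = 15776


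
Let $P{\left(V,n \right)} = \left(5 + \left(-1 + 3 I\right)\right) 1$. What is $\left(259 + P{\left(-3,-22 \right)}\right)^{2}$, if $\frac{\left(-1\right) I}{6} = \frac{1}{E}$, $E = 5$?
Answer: $\frac{1682209}{25} \approx 67288.0$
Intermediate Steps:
$I = - \frac{6}{5} \approx -1.2$
$P{\left(V,n \right)} = \frac{2}{5}$ ($P{\left(V,n \right)} = \left(5 + \left(-1 + 3 \left(- \frac{6}{5}\right)\right)\right) 1 = \left(5 - \frac{23}{5}\right) 1 = \frac{2}{5} \cdot 1 = \frac{2}{5}$)
$\left(259 + P{\left(-3,-22 \right)}\right)^{2} = \left(259 + \frac{2}{5}\right)^{2} = \left(\frac{1297}{5}\right)^{2} = \frac{1682209}{25}$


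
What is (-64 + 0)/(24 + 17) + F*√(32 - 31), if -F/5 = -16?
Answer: 3216/41 ≈ 78.439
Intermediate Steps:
F = 80 (F = -5*(-16) = 80)
(-64 + 0)/(24 + 17) + F*√(32 - 31) = (-64 + 0)/(24 + 17) + 80*√(32 - 31) = -64/41 + 80*√1 = -64*1/41 + 80*1 = -64/41 + 80 = 3216/41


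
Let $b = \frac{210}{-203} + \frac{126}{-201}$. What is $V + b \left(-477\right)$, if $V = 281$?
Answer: $\frac{2085739}{1943} \approx 1073.5$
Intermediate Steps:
$b = - \frac{3228}{1943}$ ($b = 210 \left(- \frac{1}{203}\right) + 126 \left(- \frac{1}{201}\right) = - \frac{30}{29} - \frac{42}{67} = - \frac{3228}{1943} \approx -1.6613$)
$V + b \left(-477\right) = 281 - - \frac{1539756}{1943} = 281 + \frac{1539756}{1943} = \frac{2085739}{1943}$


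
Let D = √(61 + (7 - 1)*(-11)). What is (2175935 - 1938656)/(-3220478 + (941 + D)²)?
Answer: -277023469779/2726126024812 - 223279539*I*√5/2726126024812 ≈ -0.10162 - 0.00018314*I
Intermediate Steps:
D = I*√5 (D = √(61 + 6*(-11)) = √(61 - 66) = √(-5) = I*√5 ≈ 2.2361*I)
(2175935 - 1938656)/(-3220478 + (941 + D)²) = (2175935 - 1938656)/(-3220478 + (941 + I*√5)²) = 237279/(-3220478 + (941 + I*√5)²)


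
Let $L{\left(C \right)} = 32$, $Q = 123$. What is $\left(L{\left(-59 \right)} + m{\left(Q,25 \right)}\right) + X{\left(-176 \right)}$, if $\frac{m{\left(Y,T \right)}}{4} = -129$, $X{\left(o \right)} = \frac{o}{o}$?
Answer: $-483$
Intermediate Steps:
$X{\left(o \right)} = 1$
$m{\left(Y,T \right)} = -516$ ($m{\left(Y,T \right)} = 4 \left(-129\right) = -516$)
$\left(L{\left(-59 \right)} + m{\left(Q,25 \right)}\right) + X{\left(-176 \right)} = \left(32 - 516\right) + 1 = -484 + 1 = -483$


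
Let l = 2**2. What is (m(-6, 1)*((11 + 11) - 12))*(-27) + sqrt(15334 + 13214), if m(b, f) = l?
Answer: -1080 + 6*sqrt(793) ≈ -911.04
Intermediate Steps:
l = 4
m(b, f) = 4
(m(-6, 1)*((11 + 11) - 12))*(-27) + sqrt(15334 + 13214) = (4*((11 + 11) - 12))*(-27) + sqrt(15334 + 13214) = (4*(22 - 12))*(-27) + sqrt(28548) = (4*10)*(-27) + 6*sqrt(793) = 40*(-27) + 6*sqrt(793) = -1080 + 6*sqrt(793)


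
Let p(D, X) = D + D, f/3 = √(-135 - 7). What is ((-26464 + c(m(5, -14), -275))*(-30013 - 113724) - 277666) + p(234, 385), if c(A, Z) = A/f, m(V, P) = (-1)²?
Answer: 3803578770 + 143737*I*√142/426 ≈ 3.8036e+9 + 4020.7*I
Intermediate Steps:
f = 3*I*√142 (f = 3*√(-135 - 7) = 3*√(-142) = 3*(I*√142) = 3*I*√142 ≈ 35.749*I)
m(V, P) = 1
c(A, Z) = -I*A*√142/426 (c(A, Z) = A/((3*I*√142)) = A*(-I*√142/426) = -I*A*√142/426)
p(D, X) = 2*D
((-26464 + c(m(5, -14), -275))*(-30013 - 113724) - 277666) + p(234, 385) = ((-26464 - 1/426*I*1*√142)*(-30013 - 113724) - 277666) + 2*234 = ((-26464 - I*√142/426)*(-143737) - 277666) + 468 = ((3803855968 + 143737*I*√142/426) - 277666) + 468 = (3803578302 + 143737*I*√142/426) + 468 = 3803578770 + 143737*I*√142/426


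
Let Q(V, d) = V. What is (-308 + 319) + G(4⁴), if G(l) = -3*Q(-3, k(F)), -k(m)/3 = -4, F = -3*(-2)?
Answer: 20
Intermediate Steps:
F = 6
k(m) = 12 (k(m) = -3*(-4) = 12)
G(l) = 9 (G(l) = -3*(-3) = 9)
(-308 + 319) + G(4⁴) = (-308 + 319) + 9 = 11 + 9 = 20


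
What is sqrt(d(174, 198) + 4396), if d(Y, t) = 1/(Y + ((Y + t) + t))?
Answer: 25*sqrt(973338)/372 ≈ 66.302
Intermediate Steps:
d(Y, t) = 1/(2*Y + 2*t) (d(Y, t) = 1/(Y + (Y + 2*t)) = 1/(2*Y + 2*t))
sqrt(d(174, 198) + 4396) = sqrt(1/(2*(174 + 198)) + 4396) = sqrt((1/2)/372 + 4396) = sqrt((1/2)*(1/372) + 4396) = sqrt(1/744 + 4396) = sqrt(3270625/744) = 25*sqrt(973338)/372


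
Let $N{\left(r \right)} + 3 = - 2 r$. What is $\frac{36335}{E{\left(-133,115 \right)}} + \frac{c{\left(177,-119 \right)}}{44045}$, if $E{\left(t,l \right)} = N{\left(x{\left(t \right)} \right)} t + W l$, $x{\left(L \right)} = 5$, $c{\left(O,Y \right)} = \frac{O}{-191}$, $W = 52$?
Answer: $\frac{23513098064}{4988668835} \approx 4.7133$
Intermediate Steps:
$c{\left(O,Y \right)} = - \frac{O}{191}$ ($c{\left(O,Y \right)} = O \left(- \frac{1}{191}\right) = - \frac{O}{191}$)
$N{\left(r \right)} = -3 - 2 r$
$E{\left(t,l \right)} = - 13 t + 52 l$ ($E{\left(t,l \right)} = \left(-3 - 10\right) t + 52 l = - 13 t + 52 l$)
$\frac{36335}{E{\left(-133,115 \right)}} + \frac{c{\left(177,-119 \right)}}{44045} = \frac{36335}{\left(-13\right) \left(-133\right) + 52 \cdot 115} + \frac{\left(- \frac{1}{191}\right) 177}{44045} = \frac{36335}{1729 + 5980} - \frac{177}{8412595} = \frac{36335}{7709} - \frac{177}{8412595} = 36335 \cdot \frac{1}{7709} - \frac{177}{8412595} = \frac{2795}{593} - \frac{177}{8412595} = \frac{23513098064}{4988668835}$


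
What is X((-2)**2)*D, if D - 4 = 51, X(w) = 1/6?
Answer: 55/6 ≈ 9.1667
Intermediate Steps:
X(w) = 1/6
D = 55 (D = 4 + 51 = 55)
X((-2)**2)*D = (1/6)*55 = 55/6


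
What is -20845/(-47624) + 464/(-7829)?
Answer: 141097969/372848296 ≈ 0.37843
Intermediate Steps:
-20845/(-47624) + 464/(-7829) = -20845*(-1/47624) + 464*(-1/7829) = 20845/47624 - 464/7829 = 141097969/372848296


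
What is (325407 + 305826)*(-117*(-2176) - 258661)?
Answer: -2568487077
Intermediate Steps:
(325407 + 305826)*(-117*(-2176) - 258661) = 631233*(254592 - 258661) = 631233*(-4069) = -2568487077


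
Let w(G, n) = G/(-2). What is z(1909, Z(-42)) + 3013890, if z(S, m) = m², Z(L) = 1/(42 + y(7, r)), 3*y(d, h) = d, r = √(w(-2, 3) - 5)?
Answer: 53312700219/17689 ≈ 3.0139e+6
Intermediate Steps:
w(G, n) = -G/2 (w(G, n) = G*(-½) = -G/2)
r = 2*I (r = √(-½*(-2) - 5) = √(1 - 5) = √(-4) = 2*I ≈ 2.0*I)
y(d, h) = d/3
Z(L) = 3/133 (Z(L) = 1/(42 + (⅓)*7) = 1/(42 + 7/3) = 1/(133/3) = 3/133)
z(1909, Z(-42)) + 3013890 = (3/133)² + 3013890 = 9/17689 + 3013890 = 53312700219/17689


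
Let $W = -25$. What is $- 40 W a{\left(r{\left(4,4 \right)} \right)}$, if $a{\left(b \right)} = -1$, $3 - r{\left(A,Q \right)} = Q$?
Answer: $-1000$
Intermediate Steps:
$r{\left(A,Q \right)} = 3 - Q$
$- 40 W a{\left(r{\left(4,4 \right)} \right)} = \left(-40\right) \left(-25\right) \left(-1\right) = 1000 \left(-1\right) = -1000$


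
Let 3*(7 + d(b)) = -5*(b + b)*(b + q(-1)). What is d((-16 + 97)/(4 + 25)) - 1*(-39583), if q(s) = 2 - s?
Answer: 33238056/841 ≈ 39522.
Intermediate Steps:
d(b) = -7 - 10*b*(3 + b)/3 (d(b) = -7 + (-5*(b + b)*(b + (2 - 1*(-1))))/3 = -7 + (-5*2*b*(b + (2 + 1)))/3 = -7 + (-5*2*b*(b + 3))/3 = -7 + (-5*2*b*(3 + b))/3 = -7 + (-10*b*(3 + b))/3 = -7 - 10*b*(3 + b)/3)
d((-16 + 97)/(4 + 25)) - 1*(-39583) = (-7 - 10*(-16 + 97)/(4 + 25) - 10*(-16 + 97)²/(4 + 25)²/3) - 1*(-39583) = (-7 - 810/29 - 10*(81/29)²/3) + 39583 = (-7 - 810/29 - 10*(81*(1/29))²/3) + 39583 = (-7 - 10*81/29 - 10*(81/29)²/3) + 39583 = (-7 - 810/29 - 10/3*6561/841) + 39583 = (-7 - 810/29 - 21870/841) + 39583 = -51247/841 + 39583 = 33238056/841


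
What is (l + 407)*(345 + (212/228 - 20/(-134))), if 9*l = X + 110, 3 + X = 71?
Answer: 5076557516/34371 ≈ 1.4770e+5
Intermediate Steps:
X = 68 (X = -3 + 71 = 68)
l = 178/9 (l = (68 + 110)/9 = (1/9)*178 = 178/9 ≈ 19.778)
(l + 407)*(345 + (212/228 - 20/(-134))) = (178/9 + 407)*(345 + (212/228 - 20/(-134))) = 3841*(345 + (212*(1/228) - 20*(-1/134)))/9 = 3841*(345 + (53/57 + 10/67))/9 = 3841*(345 + 4121/3819)/9 = (3841/9)*(1321676/3819) = 5076557516/34371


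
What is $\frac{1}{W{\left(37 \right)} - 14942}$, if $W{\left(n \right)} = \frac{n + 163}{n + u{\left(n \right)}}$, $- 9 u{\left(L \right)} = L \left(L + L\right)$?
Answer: $- \frac{481}{7187462} \approx -6.6922 \cdot 10^{-5}$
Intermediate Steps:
$u{\left(L \right)} = - \frac{2 L^{2}}{9}$ ($u{\left(L \right)} = - \frac{L \left(L + L\right)}{9} = - \frac{L 2 L}{9} = - \frac{2 L^{2}}{9}$)
$W{\left(n \right)} = \frac{163 + n}{n - \frac{2 n^{2}}{9}}$ ($W{\left(n \right)} = \frac{n + 163}{n - \frac{2 n^{2}}{9}} = \frac{163 + n}{n - \frac{2 n^{2}}{9}}$)
$\frac{1}{W{\left(37 \right)} - 14942} = \frac{1}{\frac{9 \left(-163 - 37\right)}{37 \left(-9 + 2 \cdot 37\right)} - 14942} = \frac{1}{9 \cdot \frac{1}{37} \frac{1}{-9 + 74} \left(-163 - 37\right) - 14942} = \frac{1}{9 \cdot \frac{1}{37} \cdot \frac{1}{65} \left(-200\right) - 14942} = \frac{1}{- \frac{360}{481} - 14942} = \frac{1}{- \frac{7187462}{481}} = - \frac{481}{7187462}$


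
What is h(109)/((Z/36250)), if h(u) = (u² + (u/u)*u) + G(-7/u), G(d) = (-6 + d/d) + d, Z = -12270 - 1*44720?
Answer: -4735547750/621191 ≈ -7623.3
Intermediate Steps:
Z = -56990 (Z = -12270 - 44720 = -56990)
G(d) = -5 + d (G(d) = (-6 + 1) + d = -5 + d)
h(u) = -5 + u + u² - 7/u (h(u) = (u² + (u/u)*u) + (-5 - 7/u) = (u² + 1*u) + (-5 - 7/u) = (u² + u) + (-5 - 7/u) = (u + u²) + (-5 - 7/u) = -5 + u + u² - 7/u)
h(109)/((Z/36250)) = (-5 + 109 + 109² - 7/109)/((-56990/36250)) = (-5 + 109 + 11881 - 7*1/109)/((-56990*1/36250)) = (-5 + 109 + 11881 - 7/109)/(-5699/3625) = (1306358/109)*(-3625/5699) = -4735547750/621191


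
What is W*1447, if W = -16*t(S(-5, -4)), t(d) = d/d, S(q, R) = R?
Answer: -23152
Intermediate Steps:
t(d) = 1
W = -16 (W = -16*1 = -16)
W*1447 = -16*1447 = -23152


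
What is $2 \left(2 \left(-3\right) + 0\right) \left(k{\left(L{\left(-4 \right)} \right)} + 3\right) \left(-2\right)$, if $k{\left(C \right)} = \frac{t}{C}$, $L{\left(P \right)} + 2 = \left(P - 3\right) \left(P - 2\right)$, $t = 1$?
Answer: $\frac{363}{5} \approx 72.6$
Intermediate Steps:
$L{\left(P \right)} = -2 + \left(-3 + P\right) \left(-2 + P\right)$ ($L{\left(P \right)} = -2 + \left(P - 3\right) \left(P - 2\right) = -2 + \left(-3 + P\right) \left(-2 + P\right)$)
$k{\left(C \right)} = \frac{1}{C}$ ($k{\left(C \right)} = 1 \frac{1}{C} = \frac{1}{C}$)
$2 \left(2 \left(-3\right) + 0\right) \left(k{\left(L{\left(-4 \right)} \right)} + 3\right) \left(-2\right) = 2 \left(2 \left(-3\right) + 0\right) \left(\frac{1}{4 + \left(-4\right)^{2} - -20} + 3\right) \left(-2\right) = 2 \left(-6 + 0\right) \left(\frac{1}{4 + 16 + 20} + 3\right) \left(-2\right) = 2 \left(-6\right) \left(\frac{1}{40} + 3\right) \left(-2\right) = - 12 \left(\frac{1}{40} + 3\right) \left(-2\right) = - 12 \cdot \frac{121}{40} \left(-2\right) = \left(-12\right) \left(- \frac{121}{20}\right) = \frac{363}{5}$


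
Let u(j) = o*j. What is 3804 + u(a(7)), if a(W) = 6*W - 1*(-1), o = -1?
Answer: 3761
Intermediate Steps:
a(W) = 1 + 6*W (a(W) = 6*W + 1 = 1 + 6*W)
u(j) = -j
3804 + u(a(7)) = 3804 - (1 + 6*7) = 3804 - (1 + 42) = 3804 - 1*43 = 3804 - 43 = 3761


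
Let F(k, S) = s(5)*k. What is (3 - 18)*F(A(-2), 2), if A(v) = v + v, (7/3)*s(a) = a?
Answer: 900/7 ≈ 128.57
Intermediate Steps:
s(a) = 3*a/7
A(v) = 2*v
F(k, S) = 15*k/7 (F(k, S) = ((3/7)*5)*k = 15*k/7)
(3 - 18)*F(A(-2), 2) = (3 - 18)*(15*(2*(-2))/7) = -225*(-4)/7 = -15*(-60/7) = 900/7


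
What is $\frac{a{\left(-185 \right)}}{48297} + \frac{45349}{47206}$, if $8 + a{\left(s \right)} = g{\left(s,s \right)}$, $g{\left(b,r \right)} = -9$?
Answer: $\frac{128789303}{134112246} \approx 0.96031$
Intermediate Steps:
$a{\left(s \right)} = -17$ ($a{\left(s \right)} = -8 - 9 = -17$)
$\frac{a{\left(-185 \right)}}{48297} + \frac{45349}{47206} = - \frac{17}{48297} + \frac{45349}{47206} = \left(-17\right) \frac{1}{48297} + 45349 \cdot \frac{1}{47206} = - \frac{1}{2841} + \frac{45349}{47206} = \frac{128789303}{134112246}$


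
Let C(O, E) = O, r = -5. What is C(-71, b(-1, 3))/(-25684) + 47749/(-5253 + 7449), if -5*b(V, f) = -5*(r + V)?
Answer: 76658827/3525129 ≈ 21.746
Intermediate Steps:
b(V, f) = -5 + V (b(V, f) = -(-1)*(-5 + V) = -(25 - 5*V)/5 = -5 + V)
C(-71, b(-1, 3))/(-25684) + 47749/(-5253 + 7449) = -71/(-25684) + 47749/(-5253 + 7449) = -71*(-1/25684) + 47749/2196 = 71/25684 + 47749*(1/2196) = 71/25684 + 47749/2196 = 76658827/3525129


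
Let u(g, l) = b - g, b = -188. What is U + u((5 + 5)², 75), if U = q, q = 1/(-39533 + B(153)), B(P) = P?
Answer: -11341441/39380 ≈ -288.00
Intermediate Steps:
q = -1/39380 (q = 1/(-39533 + 153) = 1/(-39380) = -1/39380 ≈ -2.5394e-5)
U = -1/39380 ≈ -2.5394e-5
u(g, l) = -188 - g
U + u((5 + 5)², 75) = -1/39380 + (-188 - (5 + 5)²) = -1/39380 + (-188 - 1*10²) = -1/39380 + (-188 - 1*100) = -1/39380 + (-188 - 100) = -1/39380 - 288 = -11341441/39380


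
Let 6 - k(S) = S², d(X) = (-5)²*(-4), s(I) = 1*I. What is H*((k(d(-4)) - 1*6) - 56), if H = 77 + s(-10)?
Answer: -673752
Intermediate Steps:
s(I) = I
d(X) = -100 (d(X) = 25*(-4) = -100)
k(S) = 6 - S²
H = 67 (H = 77 - 10 = 67)
H*((k(d(-4)) - 1*6) - 56) = 67*(((6 - 1*(-100)²) - 1*6) - 56) = 67*(((6 - 1*10000) - 6) - 56) = 67*(((6 - 10000) - 6) - 56) = 67*((-9994 - 6) - 56) = 67*(-10000 - 56) = 67*(-10056) = -673752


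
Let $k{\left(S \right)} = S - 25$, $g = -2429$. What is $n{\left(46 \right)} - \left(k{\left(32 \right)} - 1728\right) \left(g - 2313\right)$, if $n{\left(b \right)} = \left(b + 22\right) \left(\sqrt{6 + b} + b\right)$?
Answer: $-8157854 + 136 \sqrt{13} \approx -8.1574 \cdot 10^{6}$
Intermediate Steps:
$n{\left(b \right)} = \left(22 + b\right) \left(b + \sqrt{6 + b}\right)$
$k{\left(S \right)} = -25 + S$
$n{\left(46 \right)} - \left(k{\left(32 \right)} - 1728\right) \left(g - 2313\right) = \left(46^{2} + 22 \cdot 46 + 22 \sqrt{6 + 46} + 46 \sqrt{6 + 46}\right) - \left(\left(-25 + 32\right) - 1728\right) \left(-2429 - 2313\right) = \left(2116 + 1012 + 22 \sqrt{52} + 46 \sqrt{52}\right) - \left(7 - 1728\right) \left(-4742\right) = \left(2116 + 1012 + 22 \cdot 2 \sqrt{13} + 46 \cdot 2 \sqrt{13}\right) - \left(-1721\right) \left(-4742\right) = \left(2116 + 1012 + 44 \sqrt{13} + 92 \sqrt{13}\right) - 8160982 = \left(3128 + 136 \sqrt{13}\right) - 8160982 = -8157854 + 136 \sqrt{13}$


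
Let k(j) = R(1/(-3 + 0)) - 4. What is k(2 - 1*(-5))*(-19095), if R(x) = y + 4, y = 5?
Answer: -95475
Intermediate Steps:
R(x) = 9 (R(x) = 5 + 4 = 9)
k(j) = 5 (k(j) = 9 - 4 = 5)
k(2 - 1*(-5))*(-19095) = 5*(-19095) = -95475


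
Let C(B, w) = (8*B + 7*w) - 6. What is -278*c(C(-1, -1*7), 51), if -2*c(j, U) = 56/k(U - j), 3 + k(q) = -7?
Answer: -3892/5 ≈ -778.40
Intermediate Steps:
C(B, w) = -6 + 7*w + 8*B (C(B, w) = (7*w + 8*B) - 6 = -6 + 7*w + 8*B)
k(q) = -10 (k(q) = -3 - 7 = -10)
c(j, U) = 14/5 (c(j, U) = -28/(-10) = -28*(-1)/10 = -1/2*(-28/5) = 14/5)
-278*c(C(-1, -1*7), 51) = -278*14/5 = -3892/5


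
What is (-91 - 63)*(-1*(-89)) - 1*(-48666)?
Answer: 34960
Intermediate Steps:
(-91 - 63)*(-1*(-89)) - 1*(-48666) = -154*89 + 48666 = -13706 + 48666 = 34960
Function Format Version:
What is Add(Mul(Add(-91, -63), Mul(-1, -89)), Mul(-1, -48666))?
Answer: 34960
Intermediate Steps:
Add(Mul(Add(-91, -63), Mul(-1, -89)), Mul(-1, -48666)) = Add(Mul(-154, 89), 48666) = Add(-13706, 48666) = 34960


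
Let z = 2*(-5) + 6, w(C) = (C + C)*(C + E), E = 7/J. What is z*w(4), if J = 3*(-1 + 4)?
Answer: -1376/9 ≈ -152.89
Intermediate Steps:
J = 9 (J = 3*3 = 9)
E = 7/9 ≈ 0.77778
w(C) = 2*C*(7/9 + C) (w(C) = (C + C)*(C + 7/9) = (2*C)*(7/9 + C) = 2*C*(7/9 + C))
z = -4 (z = -10 + 6 = -4)
z*w(4) = -8*4*(7 + 9*4)/9 = -8*4*(7 + 36)/9 = -8*4*43/9 = -4*344/9 = -1376/9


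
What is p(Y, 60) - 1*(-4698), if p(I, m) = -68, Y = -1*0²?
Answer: 4630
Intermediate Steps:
Y = 0 (Y = -1*0 = 0)
p(Y, 60) - 1*(-4698) = -68 - 1*(-4698) = -68 + 4698 = 4630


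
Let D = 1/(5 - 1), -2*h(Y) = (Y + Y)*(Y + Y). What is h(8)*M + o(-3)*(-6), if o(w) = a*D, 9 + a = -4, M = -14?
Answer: 3623/2 ≈ 1811.5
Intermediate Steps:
h(Y) = -2*Y² (h(Y) = -(Y + Y)*(Y + Y)/2 = -2*Y*2*Y/2 = -2*Y²)
D = ¼ (D = 1/4 = ¼ ≈ 0.25000)
a = -13 (a = -9 - 4 = -13)
o(w) = -13/4 (o(w) = -13*¼ = -13/4)
h(8)*M + o(-3)*(-6) = -2*8²*(-14) - 13/4*(-6) = -2*64*(-14) + 39/2 = -128*(-14) + 39/2 = 1792 + 39/2 = 3623/2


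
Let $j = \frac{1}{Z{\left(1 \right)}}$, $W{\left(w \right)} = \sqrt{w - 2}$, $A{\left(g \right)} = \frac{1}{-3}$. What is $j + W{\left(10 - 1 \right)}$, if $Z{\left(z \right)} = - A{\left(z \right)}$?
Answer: $3 + \sqrt{7} \approx 5.6458$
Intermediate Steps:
$A{\left(g \right)} = - \frac{1}{3}$
$W{\left(w \right)} = \sqrt{-2 + w}$
$Z{\left(z \right)} = \frac{1}{3}$ ($Z{\left(z \right)} = \left(-1\right) \left(- \frac{1}{3}\right) = \frac{1}{3}$)
$j = 3$ ($j = \frac{1}{\frac{1}{3}} = 3$)
$j + W{\left(10 - 1 \right)} = 3 + \sqrt{-2 + \left(10 - 1\right)} = 3 + \sqrt{-2 + 9} = 3 + \sqrt{7}$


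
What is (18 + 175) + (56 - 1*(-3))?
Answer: 252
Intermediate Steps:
(18 + 175) + (56 - 1*(-3)) = 193 + (56 + 3) = 193 + 59 = 252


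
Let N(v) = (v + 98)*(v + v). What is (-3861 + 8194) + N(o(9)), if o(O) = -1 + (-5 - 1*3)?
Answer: 2731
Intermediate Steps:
o(O) = -9 (o(O) = -1 + (-5 - 3) = -1 - 8 = -9)
N(v) = 2*v*(98 + v) (N(v) = (98 + v)*(2*v) = 2*v*(98 + v))
(-3861 + 8194) + N(o(9)) = (-3861 + 8194) + 2*(-9)*(98 - 9) = 4333 + 2*(-9)*89 = 4333 - 1602 = 2731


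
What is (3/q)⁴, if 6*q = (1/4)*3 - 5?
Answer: 26873856/83521 ≈ 321.76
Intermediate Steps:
q = -17/24 (q = ((1/4)*3 - 5)/6 = ((1*(¼))*3 - 5)/6 = ((¼)*3 - 5)/6 = (¾ - 5)/6 = (⅙)*(-17/4) = -17/24 ≈ -0.70833)
(3/q)⁴ = (3/(-17/24))⁴ = (3*(-24/17))⁴ = (-72/17)⁴ = 26873856/83521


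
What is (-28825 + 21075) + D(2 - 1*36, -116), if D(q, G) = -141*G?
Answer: 8606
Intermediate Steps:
(-28825 + 21075) + D(2 - 1*36, -116) = (-28825 + 21075) - 141*(-116) = -7750 + 16356 = 8606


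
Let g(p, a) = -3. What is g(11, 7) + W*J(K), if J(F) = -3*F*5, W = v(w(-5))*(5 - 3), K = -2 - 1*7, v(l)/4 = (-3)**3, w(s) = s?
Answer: -29163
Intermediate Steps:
v(l) = -108 (v(l) = 4*(-3)**3 = 4*(-27) = -108)
K = -9 (K = -2 - 7 = -9)
W = -216 (W = -108*(5 - 3) = -108*2 = -216)
J(F) = -15*F
g(11, 7) + W*J(K) = -3 - (-3240)*(-9) = -3 - 216*135 = -3 - 29160 = -29163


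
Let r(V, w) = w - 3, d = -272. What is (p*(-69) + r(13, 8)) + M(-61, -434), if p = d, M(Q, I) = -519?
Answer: 18254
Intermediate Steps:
p = -272
r(V, w) = -3 + w
(p*(-69) + r(13, 8)) + M(-61, -434) = (-272*(-69) + (-3 + 8)) - 519 = (18768 + 5) - 519 = 18773 - 519 = 18254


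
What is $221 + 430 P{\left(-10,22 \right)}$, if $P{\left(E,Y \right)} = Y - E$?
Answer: $13981$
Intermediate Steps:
$221 + 430 P{\left(-10,22 \right)} = 221 + 430 \left(22 - -10\right) = 221 + 430 \left(22 + 10\right) = 221 + 430 \cdot 32 = 221 + 13760 = 13981$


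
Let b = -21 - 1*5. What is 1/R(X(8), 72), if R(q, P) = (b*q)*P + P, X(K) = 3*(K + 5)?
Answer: -1/72936 ≈ -1.3711e-5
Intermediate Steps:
X(K) = 15 + 3*K (X(K) = 3*(5 + K) = 15 + 3*K)
b = -26 (b = -21 - 5 = -26)
R(q, P) = P - 26*P*q (R(q, P) = (-26*q)*P + P = -26*P*q + P = P - 26*P*q)
1/R(X(8), 72) = 1/(72*(1 - 26*(15 + 3*8))) = 1/(72*(1 - 26*(15 + 24))) = 1/(72*(1 - 26*39)) = 1/(72*(1 - 1014)) = 1/(72*(-1013)) = 1/(-72936) = -1/72936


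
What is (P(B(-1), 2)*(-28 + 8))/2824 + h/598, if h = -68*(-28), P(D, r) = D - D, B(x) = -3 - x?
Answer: 952/299 ≈ 3.1839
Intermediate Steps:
P(D, r) = 0
h = 1904
(P(B(-1), 2)*(-28 + 8))/2824 + h/598 = (0*(-28 + 8))/2824 + 1904/598 = (0*(-20))*(1/2824) + 1904*(1/598) = 0*(1/2824) + 952/299 = 0 + 952/299 = 952/299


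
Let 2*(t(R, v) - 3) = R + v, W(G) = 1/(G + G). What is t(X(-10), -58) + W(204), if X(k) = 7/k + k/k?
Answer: -52729/2040 ≈ -25.848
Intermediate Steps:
W(G) = 1/(2*G)
X(k) = 1 + 7/k (X(k) = 7/k + 1 = 1 + 7/k)
t(R, v) = 3 + R/2 + v/2 (t(R, v) = 3 + (R + v)/2 = 3 + (R/2 + v/2) = 3 + R/2 + v/2)
t(X(-10), -58) + W(204) = (3 + ((7 - 10)/(-10))/2 + (½)*(-58)) + (½)/204 = (3 + (-⅒*(-3))/2 - 29) + (½)*(1/204) = (3 + (½)*(3/10) - 29) + 1/408 = (3 + 3/20 - 29) + 1/408 = -517/20 + 1/408 = -52729/2040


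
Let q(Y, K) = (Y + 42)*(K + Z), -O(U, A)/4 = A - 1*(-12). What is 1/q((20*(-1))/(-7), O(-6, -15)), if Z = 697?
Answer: 7/222626 ≈ 3.1443e-5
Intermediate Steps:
O(U, A) = -48 - 4*A (O(U, A) = -4*(A - 1*(-12)) = -4*(A + 12) = -4*(12 + A) = -48 - 4*A)
q(Y, K) = (42 + Y)*(697 + K) (q(Y, K) = (Y + 42)*(K + 697) = (42 + Y)*(697 + K))
1/q((20*(-1))/(-7), O(-6, -15)) = 1/(29274 + 42*(-48 - 4*(-15)) + 697*((20*(-1))/(-7)) + (-48 - 4*(-15))*((20*(-1))/(-7))) = 1/(29274 + 42*(-48 + 60) + 697*(-⅐*(-20)) + (-48 + 60)*(-⅐*(-20))) = 1/(29274 + 42*12 + 697*(20/7) + 12*(20/7)) = 1/(29274 + 504 + 13940/7 + 240/7) = 1/(222626/7) = 7/222626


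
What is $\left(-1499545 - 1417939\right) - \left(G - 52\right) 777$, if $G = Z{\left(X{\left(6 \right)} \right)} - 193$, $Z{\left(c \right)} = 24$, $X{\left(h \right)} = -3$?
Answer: $-2745767$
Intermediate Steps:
$G = -169$ ($G = 24 - 193 = -169$)
$\left(-1499545 - 1417939\right) - \left(G - 52\right) 777 = \left(-1499545 - 1417939\right) - \left(-169 - 52\right) 777 = \left(-1499545 - 1417939\right) - \left(-221\right) 777 = -2917484 - -171717 = -2917484 + 171717 = -2745767$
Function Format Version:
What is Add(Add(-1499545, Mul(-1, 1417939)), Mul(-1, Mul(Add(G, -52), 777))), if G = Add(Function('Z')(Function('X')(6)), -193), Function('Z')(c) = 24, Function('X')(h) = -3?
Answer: -2745767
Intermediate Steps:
G = -169 (G = Add(24, -193) = -169)
Add(Add(-1499545, Mul(-1, 1417939)), Mul(-1, Mul(Add(G, -52), 777))) = Add(Add(-1499545, Mul(-1, 1417939)), Mul(-1, Mul(Add(-169, -52), 777))) = Add(Add(-1499545, -1417939), Mul(-1, Mul(-221, 777))) = Add(-2917484, Mul(-1, -171717)) = Add(-2917484, 171717) = -2745767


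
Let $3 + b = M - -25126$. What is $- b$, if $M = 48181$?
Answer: $-73304$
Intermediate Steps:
$b = 73304$ ($b = -3 + \left(48181 - -25126\right) = -3 + \left(48181 + 25126\right) = -3 + 73307 = 73304$)
$- b = \left(-1\right) 73304 = -73304$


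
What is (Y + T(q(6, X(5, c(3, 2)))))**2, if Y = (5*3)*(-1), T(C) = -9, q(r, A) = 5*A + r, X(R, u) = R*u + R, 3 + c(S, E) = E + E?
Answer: 576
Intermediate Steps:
c(S, E) = -3 + 2*E (c(S, E) = -3 + (E + E) = -3 + 2*E)
X(R, u) = R + R*u
q(r, A) = r + 5*A
Y = -15 (Y = 15*(-1) = -15)
(Y + T(q(6, X(5, c(3, 2)))))**2 = (-15 - 9)**2 = (-24)**2 = 576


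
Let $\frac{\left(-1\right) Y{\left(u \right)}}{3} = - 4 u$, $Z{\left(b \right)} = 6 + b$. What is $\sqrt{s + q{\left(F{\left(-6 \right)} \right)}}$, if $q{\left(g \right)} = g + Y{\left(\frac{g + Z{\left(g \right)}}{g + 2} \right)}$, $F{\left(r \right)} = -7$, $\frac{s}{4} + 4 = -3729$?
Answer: $\frac{i \sqrt{372995}}{5} \approx 122.15 i$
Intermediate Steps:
$s = -14932$ ($s = -16 + 4 \left(-3729\right) = -16 - 14916 = -14932$)
$Y{\left(u \right)} = 12 u$ ($Y{\left(u \right)} = - 3 \left(- 4 u\right) = 12 u$)
$q{\left(g \right)} = g + \frac{12 \left(6 + 2 g\right)}{2 + g}$ ($q{\left(g \right)} = g + 12 \frac{g + \left(6 + g\right)}{g + 2} = g + 12 \frac{6 + 2 g}{2 + g} = g + \frac{12 \left(6 + 2 g\right)}{2 + g}$)
$\sqrt{s + q{\left(F{\left(-6 \right)} \right)}} = \sqrt{-14932 + \frac{72 + \left(-7\right)^{2} + 26 \left(-7\right)}{2 - 7}} = \sqrt{-14932 + \frac{72 + 49 - 182}{-5}} = \sqrt{-14932 - - \frac{61}{5}} = \sqrt{-14932 + \frac{61}{5}} = \sqrt{- \frac{74599}{5}} = \frac{i \sqrt{372995}}{5}$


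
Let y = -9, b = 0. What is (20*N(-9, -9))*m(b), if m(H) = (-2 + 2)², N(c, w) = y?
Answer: 0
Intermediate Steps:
N(c, w) = -9
m(H) = 0 (m(H) = 0² = 0)
(20*N(-9, -9))*m(b) = (20*(-9))*0 = -180*0 = 0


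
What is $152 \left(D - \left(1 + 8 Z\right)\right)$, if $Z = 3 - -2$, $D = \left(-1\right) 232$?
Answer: $-41496$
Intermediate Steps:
$D = -232$
$Z = 5$ ($Z = 3 + 2 = 5$)
$152 \left(D - \left(1 + 8 Z\right)\right) = 152 \left(-232 - 41\right) = 152 \left(-273\right) = -41496$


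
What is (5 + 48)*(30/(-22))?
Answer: -795/11 ≈ -72.273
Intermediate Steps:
(5 + 48)*(30/(-22)) = 53*(30*(-1/22)) = 53*(-15/11) = -795/11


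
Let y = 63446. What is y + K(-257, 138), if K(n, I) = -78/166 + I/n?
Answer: 1353345149/21331 ≈ 63445.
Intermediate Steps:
K(n, I) = -39/83 + I/n (K(n, I) = -78*1/166 + I/n = -39/83 + I/n)
y + K(-257, 138) = 63446 + (-39/83 + 138/(-257)) = 63446 + (-39/83 + 138*(-1/257)) = 63446 + (-39/83 - 138/257) = 63446 - 21477/21331 = 1353345149/21331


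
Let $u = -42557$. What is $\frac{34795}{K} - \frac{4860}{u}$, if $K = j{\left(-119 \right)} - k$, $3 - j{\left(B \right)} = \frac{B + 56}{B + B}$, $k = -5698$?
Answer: $\frac{10257639442}{1649722105} \approx 6.2178$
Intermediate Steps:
$j{\left(B \right)} = 3 - \frac{56 + B}{2 B}$ ($j{\left(B \right)} = 3 - \frac{B + 56}{B + B} = 3 - \frac{56 + B}{2 B}$)
$K = \frac{193825}{34}$ ($K = \left(\frac{5}{2} - \frac{28}{-119}\right) - -5698 = \left(\frac{5}{2} - - \frac{4}{17}\right) + 5698 = \left(\frac{5}{2} + \frac{4}{17}\right) + 5698 = \frac{93}{34} + 5698 = \frac{193825}{34} \approx 5700.7$)
$\frac{34795}{K} - \frac{4860}{u} = \frac{34795}{\frac{193825}{34}} - \frac{4860}{-42557} = 34795 \cdot \frac{34}{193825} - - \frac{4860}{42557} = \frac{236606}{38765} + \frac{4860}{42557} = \frac{10257639442}{1649722105}$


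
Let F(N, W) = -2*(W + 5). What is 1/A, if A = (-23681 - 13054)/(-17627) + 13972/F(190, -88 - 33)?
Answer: 1022366/63701741 ≈ 0.016049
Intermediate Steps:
F(N, W) = -10 - 2*W (F(N, W) = -2*(5 + W) = -10 - 2*W)
A = 63701741/1022366 (A = (-23681 - 13054)/(-17627) + 13972/(-10 - 2*(-88 - 33)) = -36735*(-1/17627) + 13972/(-10 - 2*(-121)) = 36735/17627 + 13972/(-10 + 242) = 36735/17627 + 13972/232 = 36735/17627 + 13972*(1/232) = 36735/17627 + 3493/58 = 63701741/1022366 ≈ 62.308)
1/A = 1/(63701741/1022366) = 1022366/63701741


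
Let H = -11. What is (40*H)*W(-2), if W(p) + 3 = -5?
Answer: 3520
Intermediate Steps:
W(p) = -8 (W(p) = -3 - 5 = -8)
(40*H)*W(-2) = (40*(-11))*(-8) = -440*(-8) = 3520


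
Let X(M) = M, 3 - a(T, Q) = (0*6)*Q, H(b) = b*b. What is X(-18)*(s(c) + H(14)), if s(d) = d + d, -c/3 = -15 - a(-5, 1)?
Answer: -5472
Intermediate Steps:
H(b) = b**2
a(T, Q) = 3 (a(T, Q) = 3 - 0*6*Q = 3 - 0*Q = 3 - 1*0 = 3 + 0 = 3)
c = 54 (c = -3*(-15 - 1*3) = -3*(-15 - 3) = -3*(-18) = 54)
s(d) = 2*d
X(-18)*(s(c) + H(14)) = -18*(2*54 + 14**2) = -18*(108 + 196) = -18*304 = -5472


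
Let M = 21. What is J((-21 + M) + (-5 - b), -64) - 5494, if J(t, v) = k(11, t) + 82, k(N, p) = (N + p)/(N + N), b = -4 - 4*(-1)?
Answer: -59529/11 ≈ -5411.7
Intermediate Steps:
b = 0 (b = -4 + 4 = 0)
k(N, p) = (N + p)/(2*N) (k(N, p) = (N + p)/((2*N)) = (N + p)*(1/(2*N)) = (N + p)/(2*N))
J(t, v) = 165/2 + t/22 (J(t, v) = (1/2)*(11 + t)/11 + 82 = (1/2)*(1/11)*(11 + t) + 82 = (1/2 + t/22) + 82 = 165/2 + t/22)
J((-21 + M) + (-5 - b), -64) - 5494 = (165/2 + ((-21 + 21) + (-5 - 1*0))/22) - 5494 = (165/2 + (0 + (-5 + 0))/22) - 5494 = (165/2 + (0 - 5)/22) - 5494 = (165/2 + (1/22)*(-5)) - 5494 = (165/2 - 5/22) - 5494 = 905/11 - 5494 = -59529/11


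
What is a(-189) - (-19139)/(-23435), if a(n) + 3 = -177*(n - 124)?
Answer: 1298232991/23435 ≈ 55397.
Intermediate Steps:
a(n) = 21945 - 177*n (a(n) = -3 - 177*(n - 124) = -3 - 177*(-124 + n) = -3 + (21948 - 177*n) = 21945 - 177*n)
a(-189) - (-19139)/(-23435) = (21945 - 177*(-189)) - (-19139)/(-23435) = (21945 + 33453) - (-19139)*(-1)/23435 = 55398 - 1*19139/23435 = 55398 - 19139/23435 = 1298232991/23435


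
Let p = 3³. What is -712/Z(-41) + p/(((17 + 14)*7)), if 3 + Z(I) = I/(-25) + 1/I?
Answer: 158404913/307923 ≈ 514.43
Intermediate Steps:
p = 27
Z(I) = -3 + 1/I - I/25 (Z(I) = -3 + (I/(-25) + 1/I) = -3 + (I*(-1/25) + 1/I) = -3 + (-I/25 + 1/I) = -3 + (1/I - I/25) = -3 + 1/I - I/25)
-712/Z(-41) + p/(((17 + 14)*7)) = -712/(-3 + 1/(-41) - 1/25*(-41)) + 27/(((17 + 14)*7)) = -712/(-3 - 1/41 + 41/25) + 27/((31*7)) = -712/(-1419/1025) + 27/217 = -712*(-1025/1419) + 27*(1/217) = 729800/1419 + 27/217 = 158404913/307923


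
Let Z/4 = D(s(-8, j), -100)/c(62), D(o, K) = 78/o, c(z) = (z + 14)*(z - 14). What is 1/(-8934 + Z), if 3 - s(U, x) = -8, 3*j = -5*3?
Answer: -1672/14937635 ≈ -0.00011193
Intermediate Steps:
c(z) = (-14 + z)*(14 + z) (c(z) = (14 + z)*(-14 + z) = (-14 + z)*(14 + z))
j = -5 (j = (-5*3)/3 = (⅓)*(-15) = -5)
s(U, x) = 11 (s(U, x) = 3 - 1*(-8) = 3 + 8 = 11)
Z = 13/1672 (Z = 4*((78/11)/(-196 + 62²)) = 4*((78*(1/11))/(-196 + 3844)) = 4*((78/11)/3648) = 4*((78/11)*(1/3648)) = 4*(13/6688) = 13/1672 ≈ 0.0077751)
1/(-8934 + Z) = 1/(-8934 + 13/1672) = 1/(-14937635/1672) = -1672/14937635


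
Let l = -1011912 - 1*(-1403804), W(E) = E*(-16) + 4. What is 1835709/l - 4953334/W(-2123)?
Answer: -469702315445/3328338756 ≈ -141.12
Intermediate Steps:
W(E) = 4 - 16*E (W(E) = -16*E + 4 = 4 - 16*E)
l = 391892 (l = -1011912 + 1403804 = 391892)
1835709/l - 4953334/W(-2123) = 1835709/391892 - 4953334/(4 - 16*(-2123)) = 1835709*(1/391892) - 4953334/(4 + 33968) = 1835709/391892 - 4953334/33972 = 1835709/391892 - 4953334*1/33972 = 1835709/391892 - 2476667/16986 = -469702315445/3328338756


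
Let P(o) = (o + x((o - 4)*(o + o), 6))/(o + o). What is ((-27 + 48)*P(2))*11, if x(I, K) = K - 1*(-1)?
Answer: 2079/4 ≈ 519.75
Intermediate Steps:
x(I, K) = 1 + K (x(I, K) = K + 1 = 1 + K)
P(o) = (7 + o)/(2*o) (P(o) = (o + (1 + 6))/(o + o) = (o + 7)/((2*o)) = (7 + o)*(1/(2*o)) = (7 + o)/(2*o))
((-27 + 48)*P(2))*11 = ((-27 + 48)*((½)*(7 + 2)/2))*11 = (21*((½)*(½)*9))*11 = (21*(9/4))*11 = (189/4)*11 = 2079/4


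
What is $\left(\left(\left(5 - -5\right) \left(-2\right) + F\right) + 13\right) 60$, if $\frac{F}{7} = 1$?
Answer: $0$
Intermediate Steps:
$F = 7$ ($F = 7 \cdot 1 = 7$)
$\left(\left(\left(5 - -5\right) \left(-2\right) + F\right) + 13\right) 60 = \left(\left(\left(5 - -5\right) \left(-2\right) + 7\right) + 13\right) 60 = \left(\left(\left(5 + 5\right) \left(-2\right) + 7\right) + 13\right) 60 = \left(\left(10 \left(-2\right) + 7\right) + 13\right) 60 = \left(\left(-20 + 7\right) + 13\right) 60 = \left(-13 + 13\right) 60 = 0 \cdot 60 = 0$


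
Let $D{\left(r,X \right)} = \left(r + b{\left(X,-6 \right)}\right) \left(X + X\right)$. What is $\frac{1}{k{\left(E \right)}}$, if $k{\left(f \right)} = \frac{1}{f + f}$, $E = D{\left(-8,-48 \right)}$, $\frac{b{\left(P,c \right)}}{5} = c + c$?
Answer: $13056$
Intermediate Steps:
$b{\left(P,c \right)} = 10 c$ ($b{\left(P,c \right)} = 5 \left(c + c\right) = 5 \cdot 2 c = 10 c$)
$D{\left(r,X \right)} = 2 X \left(-60 + r\right)$ ($D{\left(r,X \right)} = \left(r + 10 \left(-6\right)\right) \left(X + X\right) = \left(r - 60\right) 2 X = \left(-60 + r\right) 2 X = 2 X \left(-60 + r\right)$)
$E = 6528$ ($E = 2 \left(-48\right) \left(-60 - 8\right) = 2 \left(-48\right) \left(-68\right) = 6528$)
$k{\left(f \right)} = \frac{1}{2 f}$
$\frac{1}{k{\left(E \right)}} = \frac{1}{\frac{1}{2} \cdot \frac{1}{6528}} = \frac{1}{\frac{1}{13056}} = 13056$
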